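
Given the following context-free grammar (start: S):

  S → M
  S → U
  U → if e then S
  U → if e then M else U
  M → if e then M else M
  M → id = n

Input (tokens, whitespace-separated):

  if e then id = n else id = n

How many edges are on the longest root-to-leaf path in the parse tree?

3

[S [M if e then [M id = n] else [M id = n]]]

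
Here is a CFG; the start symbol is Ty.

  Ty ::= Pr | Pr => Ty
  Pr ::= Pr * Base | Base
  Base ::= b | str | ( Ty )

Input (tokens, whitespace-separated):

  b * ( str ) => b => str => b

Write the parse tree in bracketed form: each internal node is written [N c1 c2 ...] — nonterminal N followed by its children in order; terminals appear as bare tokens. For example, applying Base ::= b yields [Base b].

[Ty [Pr [Pr [Base b]] * [Base ( [Ty [Pr [Base str]]] )]] => [Ty [Pr [Base b]] => [Ty [Pr [Base str]] => [Ty [Pr [Base b]]]]]]

Ty
Pr => Ty
Pr * Base => Ty
Base * Base => Ty
b * Base => Ty
b * ( Ty ) => Ty
b * ( Pr ) => Ty
b * ( Base ) => Ty
b * ( str ) => Ty
b * ( str ) => Pr => Ty
b * ( str ) => Base => Ty
b * ( str ) => b => Ty
b * ( str ) => b => Pr => Ty
b * ( str ) => b => Base => Ty
b * ( str ) => b => str => Ty
b * ( str ) => b => str => Pr
b * ( str ) => b => str => Base
b * ( str ) => b => str => b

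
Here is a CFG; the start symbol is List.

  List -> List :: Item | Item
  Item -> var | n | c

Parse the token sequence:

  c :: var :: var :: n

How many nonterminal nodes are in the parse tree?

[List [List [List [List [Item c]] :: [Item var]] :: [Item var]] :: [Item n]]

8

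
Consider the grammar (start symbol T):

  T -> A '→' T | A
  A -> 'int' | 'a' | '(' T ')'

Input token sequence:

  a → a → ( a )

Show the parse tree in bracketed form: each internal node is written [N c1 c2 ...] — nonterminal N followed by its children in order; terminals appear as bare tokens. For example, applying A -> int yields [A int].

T
A → T
a → T
a → A → T
a → a → T
a → a → A
a → a → ( T )
a → a → ( A )
a → a → ( a )

[T [A a] → [T [A a] → [T [A ( [T [A a]] )]]]]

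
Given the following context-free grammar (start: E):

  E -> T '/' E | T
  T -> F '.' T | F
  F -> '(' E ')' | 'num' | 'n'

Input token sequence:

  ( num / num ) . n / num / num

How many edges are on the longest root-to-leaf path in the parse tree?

7

[E [T [F ( [E [T [F num]] / [E [T [F num]]]] )] . [T [F n]]] / [E [T [F num]] / [E [T [F num]]]]]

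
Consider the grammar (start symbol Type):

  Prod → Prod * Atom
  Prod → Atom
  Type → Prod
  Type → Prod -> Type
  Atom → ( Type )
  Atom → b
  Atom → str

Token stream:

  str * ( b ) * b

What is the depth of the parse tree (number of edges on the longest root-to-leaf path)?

7

[Type [Prod [Prod [Prod [Atom str]] * [Atom ( [Type [Prod [Atom b]]] )]] * [Atom b]]]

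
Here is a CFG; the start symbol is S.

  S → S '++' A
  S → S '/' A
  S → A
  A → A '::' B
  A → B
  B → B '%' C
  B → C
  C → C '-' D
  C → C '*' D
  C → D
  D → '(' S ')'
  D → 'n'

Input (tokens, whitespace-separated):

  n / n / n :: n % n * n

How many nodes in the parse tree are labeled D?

6

[S [S [S [A [B [C [D n]]]]] / [A [B [C [D n]]]]] / [A [A [B [C [D n]]]] :: [B [B [C [D n]]] % [C [C [D n]] * [D n]]]]]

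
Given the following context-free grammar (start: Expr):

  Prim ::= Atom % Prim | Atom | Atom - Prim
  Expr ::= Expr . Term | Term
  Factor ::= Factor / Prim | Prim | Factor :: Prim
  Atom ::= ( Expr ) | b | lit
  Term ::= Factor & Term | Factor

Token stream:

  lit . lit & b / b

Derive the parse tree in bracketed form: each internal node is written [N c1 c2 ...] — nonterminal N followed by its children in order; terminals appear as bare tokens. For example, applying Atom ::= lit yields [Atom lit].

[Expr [Expr [Term [Factor [Prim [Atom lit]]]]] . [Term [Factor [Prim [Atom lit]]] & [Term [Factor [Factor [Prim [Atom b]]] / [Prim [Atom b]]]]]]

Expr
Expr . Term
Term . Term
Factor . Term
Prim . Term
Atom . Term
lit . Term
lit . Factor & Term
lit . Prim & Term
lit . Atom & Term
lit . lit & Term
lit . lit & Factor
lit . lit & Factor / Prim
lit . lit & Prim / Prim
lit . lit & Atom / Prim
lit . lit & b / Prim
lit . lit & b / Atom
lit . lit & b / b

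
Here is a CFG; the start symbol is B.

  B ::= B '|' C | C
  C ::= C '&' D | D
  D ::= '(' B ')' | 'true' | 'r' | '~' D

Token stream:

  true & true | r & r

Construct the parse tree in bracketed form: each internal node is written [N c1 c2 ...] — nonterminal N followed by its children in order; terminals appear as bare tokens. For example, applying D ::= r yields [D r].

[B [B [C [C [D true]] & [D true]]] | [C [C [D r]] & [D r]]]

B
B | C
C | C
C & D | C
D & D | C
true & D | C
true & true | C
true & true | C & D
true & true | D & D
true & true | r & D
true & true | r & r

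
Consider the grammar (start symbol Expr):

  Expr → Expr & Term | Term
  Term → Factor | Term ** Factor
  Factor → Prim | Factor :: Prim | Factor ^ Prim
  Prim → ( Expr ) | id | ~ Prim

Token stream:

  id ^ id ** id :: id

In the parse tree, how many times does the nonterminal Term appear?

[Expr [Term [Term [Factor [Factor [Prim id]] ^ [Prim id]]] ** [Factor [Factor [Prim id]] :: [Prim id]]]]

2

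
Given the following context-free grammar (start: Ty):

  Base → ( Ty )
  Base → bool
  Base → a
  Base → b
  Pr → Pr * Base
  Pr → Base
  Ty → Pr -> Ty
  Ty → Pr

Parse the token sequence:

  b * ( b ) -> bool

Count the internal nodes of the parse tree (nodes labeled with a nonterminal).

[Ty [Pr [Pr [Base b]] * [Base ( [Ty [Pr [Base b]]] )]] -> [Ty [Pr [Base bool]]]]

11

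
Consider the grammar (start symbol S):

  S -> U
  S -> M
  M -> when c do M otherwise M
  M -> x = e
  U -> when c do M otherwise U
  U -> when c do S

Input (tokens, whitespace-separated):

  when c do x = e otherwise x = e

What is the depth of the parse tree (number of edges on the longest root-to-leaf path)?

[S [M when c do [M x = e] otherwise [M x = e]]]

3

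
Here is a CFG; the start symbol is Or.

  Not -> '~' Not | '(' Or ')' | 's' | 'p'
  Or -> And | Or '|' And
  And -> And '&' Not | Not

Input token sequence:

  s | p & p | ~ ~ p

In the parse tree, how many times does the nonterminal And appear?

4

[Or [Or [Or [And [Not s]]] | [And [And [Not p]] & [Not p]]] | [And [Not ~ [Not ~ [Not p]]]]]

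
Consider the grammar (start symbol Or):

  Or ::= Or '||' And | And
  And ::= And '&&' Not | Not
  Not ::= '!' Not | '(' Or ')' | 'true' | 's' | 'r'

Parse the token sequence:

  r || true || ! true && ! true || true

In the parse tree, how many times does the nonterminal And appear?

[Or [Or [Or [Or [And [Not r]]] || [And [Not true]]] || [And [And [Not ! [Not true]]] && [Not ! [Not true]]]] || [And [Not true]]]

5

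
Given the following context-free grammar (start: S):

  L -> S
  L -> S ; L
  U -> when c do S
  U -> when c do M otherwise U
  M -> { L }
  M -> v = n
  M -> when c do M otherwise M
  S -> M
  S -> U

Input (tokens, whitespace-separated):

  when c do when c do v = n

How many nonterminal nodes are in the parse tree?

[S [U when c do [S [U when c do [S [M v = n]]]]]]

6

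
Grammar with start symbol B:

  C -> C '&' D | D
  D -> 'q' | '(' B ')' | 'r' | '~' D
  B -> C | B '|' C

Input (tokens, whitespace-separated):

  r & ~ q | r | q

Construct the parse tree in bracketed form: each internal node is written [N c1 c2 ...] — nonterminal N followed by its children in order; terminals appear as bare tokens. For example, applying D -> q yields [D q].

B
B | C
B | C | C
C | C | C
C & D | C | C
D & D | C | C
r & D | C | C
r & ~ D | C | C
r & ~ q | C | C
r & ~ q | D | C
r & ~ q | r | C
r & ~ q | r | D
r & ~ q | r | q

[B [B [B [C [C [D r]] & [D ~ [D q]]]] | [C [D r]]] | [C [D q]]]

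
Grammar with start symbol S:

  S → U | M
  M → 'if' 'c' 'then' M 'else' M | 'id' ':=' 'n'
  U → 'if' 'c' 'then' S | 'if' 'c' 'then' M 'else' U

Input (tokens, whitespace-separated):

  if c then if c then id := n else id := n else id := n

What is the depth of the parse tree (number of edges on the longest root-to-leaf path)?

[S [M if c then [M if c then [M id := n] else [M id := n]] else [M id := n]]]

4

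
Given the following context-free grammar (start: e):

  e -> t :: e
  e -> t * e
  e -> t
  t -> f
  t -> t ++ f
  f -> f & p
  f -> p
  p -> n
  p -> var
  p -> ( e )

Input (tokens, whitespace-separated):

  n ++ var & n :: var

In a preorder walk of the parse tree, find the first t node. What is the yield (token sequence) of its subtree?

[e [t [t [f [p n]]] ++ [f [f [p var]] & [p n]]] :: [e [t [f [p var]]]]]

n ++ var & n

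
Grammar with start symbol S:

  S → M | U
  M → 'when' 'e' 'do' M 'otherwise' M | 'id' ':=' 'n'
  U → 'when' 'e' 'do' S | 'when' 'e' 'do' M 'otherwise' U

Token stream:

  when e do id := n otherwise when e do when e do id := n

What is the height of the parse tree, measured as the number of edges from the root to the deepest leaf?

7

[S [U when e do [M id := n] otherwise [U when e do [S [U when e do [S [M id := n]]]]]]]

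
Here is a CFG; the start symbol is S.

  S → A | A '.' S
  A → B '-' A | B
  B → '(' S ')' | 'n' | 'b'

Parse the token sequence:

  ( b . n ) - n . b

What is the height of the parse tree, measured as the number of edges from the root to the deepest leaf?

[S [A [B ( [S [A [B b]] . [S [A [B n]]]] )] - [A [B n]]] . [S [A [B b]]]]

7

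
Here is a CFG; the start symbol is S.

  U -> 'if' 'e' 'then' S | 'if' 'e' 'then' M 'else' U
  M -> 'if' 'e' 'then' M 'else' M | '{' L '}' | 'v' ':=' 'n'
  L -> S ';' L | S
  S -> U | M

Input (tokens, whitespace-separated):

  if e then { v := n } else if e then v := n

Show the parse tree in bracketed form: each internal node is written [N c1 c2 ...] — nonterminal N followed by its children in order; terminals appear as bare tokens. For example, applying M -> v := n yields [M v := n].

[S [U if e then [M { [L [S [M v := n]]] }] else [U if e then [S [M v := n]]]]]

S
U
if e then M else U
if e then { L } else U
if e then { S } else U
if e then { M } else U
if e then { v := n } else U
if e then { v := n } else if e then S
if e then { v := n } else if e then M
if e then { v := n } else if e then v := n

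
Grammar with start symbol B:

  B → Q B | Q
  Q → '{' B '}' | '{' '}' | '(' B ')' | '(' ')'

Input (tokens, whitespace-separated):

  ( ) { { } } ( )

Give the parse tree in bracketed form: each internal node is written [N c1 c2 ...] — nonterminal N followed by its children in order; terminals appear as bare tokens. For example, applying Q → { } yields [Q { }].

B
Q B
( ) B
( ) Q B
( ) { B } B
( ) { Q } B
( ) { { } } B
( ) { { } } Q
( ) { { } } ( )

[B [Q ( )] [B [Q { [B [Q { }]] }] [B [Q ( )]]]]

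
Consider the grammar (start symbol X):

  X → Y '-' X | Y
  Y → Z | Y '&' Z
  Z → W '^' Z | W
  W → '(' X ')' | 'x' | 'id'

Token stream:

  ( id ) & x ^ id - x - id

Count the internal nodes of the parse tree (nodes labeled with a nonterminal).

[X [Y [Y [Z [W ( [X [Y [Z [W id]]]] )]]] & [Z [W x] ^ [Z [W id]]]] - [X [Y [Z [W x]]] - [X [Y [Z [W id]]]]]]

21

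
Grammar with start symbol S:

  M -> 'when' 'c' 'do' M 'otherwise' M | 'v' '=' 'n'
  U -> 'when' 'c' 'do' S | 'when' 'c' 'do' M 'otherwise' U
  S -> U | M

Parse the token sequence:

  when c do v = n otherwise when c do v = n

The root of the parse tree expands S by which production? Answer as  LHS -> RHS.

[S [U when c do [M v = n] otherwise [U when c do [S [M v = n]]]]]

S -> U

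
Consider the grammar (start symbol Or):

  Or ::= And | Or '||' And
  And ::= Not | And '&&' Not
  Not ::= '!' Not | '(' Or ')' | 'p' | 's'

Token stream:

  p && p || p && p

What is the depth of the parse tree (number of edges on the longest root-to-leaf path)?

5

[Or [Or [And [And [Not p]] && [Not p]]] || [And [And [Not p]] && [Not p]]]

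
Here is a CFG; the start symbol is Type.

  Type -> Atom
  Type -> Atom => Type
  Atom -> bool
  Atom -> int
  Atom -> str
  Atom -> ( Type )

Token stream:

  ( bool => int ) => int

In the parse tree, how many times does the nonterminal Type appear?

[Type [Atom ( [Type [Atom bool] => [Type [Atom int]]] )] => [Type [Atom int]]]

4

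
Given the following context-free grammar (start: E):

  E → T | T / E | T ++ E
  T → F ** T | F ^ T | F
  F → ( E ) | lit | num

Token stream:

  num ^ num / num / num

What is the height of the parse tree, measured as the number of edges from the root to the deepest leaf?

5

[E [T [F num] ^ [T [F num]]] / [E [T [F num]] / [E [T [F num]]]]]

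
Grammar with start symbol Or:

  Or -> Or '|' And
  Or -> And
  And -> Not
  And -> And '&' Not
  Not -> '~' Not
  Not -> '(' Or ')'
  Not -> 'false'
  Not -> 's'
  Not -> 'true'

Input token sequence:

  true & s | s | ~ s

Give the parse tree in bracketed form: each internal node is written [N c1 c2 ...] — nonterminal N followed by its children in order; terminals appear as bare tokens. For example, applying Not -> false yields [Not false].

Or
Or | And
Or | And | And
And | And | And
And & Not | And | And
Not & Not | And | And
true & Not | And | And
true & s | And | And
true & s | Not | And
true & s | s | And
true & s | s | Not
true & s | s | ~ Not
true & s | s | ~ s

[Or [Or [Or [And [And [Not true]] & [Not s]]] | [And [Not s]]] | [And [Not ~ [Not s]]]]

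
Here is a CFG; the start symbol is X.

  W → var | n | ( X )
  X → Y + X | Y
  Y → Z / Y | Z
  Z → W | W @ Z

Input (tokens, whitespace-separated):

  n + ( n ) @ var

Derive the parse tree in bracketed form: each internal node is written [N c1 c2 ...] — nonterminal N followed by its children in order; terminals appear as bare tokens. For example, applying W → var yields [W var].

X
Y + X
Z + X
W + X
n + X
n + Y
n + Z
n + W @ Z
n + ( X ) @ Z
n + ( Y ) @ Z
n + ( Z ) @ Z
n + ( W ) @ Z
n + ( n ) @ Z
n + ( n ) @ W
n + ( n ) @ var

[X [Y [Z [W n]]] + [X [Y [Z [W ( [X [Y [Z [W n]]]] )] @ [Z [W var]]]]]]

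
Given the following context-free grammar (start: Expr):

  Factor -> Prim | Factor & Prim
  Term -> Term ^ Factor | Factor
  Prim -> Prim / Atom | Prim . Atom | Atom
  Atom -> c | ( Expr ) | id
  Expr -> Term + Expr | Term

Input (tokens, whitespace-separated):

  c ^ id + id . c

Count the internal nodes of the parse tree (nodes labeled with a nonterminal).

[Expr [Term [Term [Factor [Prim [Atom c]]]] ^ [Factor [Prim [Atom id]]]] + [Expr [Term [Factor [Prim [Prim [Atom id]] . [Atom c]]]]]]

16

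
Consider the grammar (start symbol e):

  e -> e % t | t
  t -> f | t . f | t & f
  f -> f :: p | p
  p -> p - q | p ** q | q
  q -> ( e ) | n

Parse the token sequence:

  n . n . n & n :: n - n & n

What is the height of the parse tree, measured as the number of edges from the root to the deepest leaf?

[e [t [t [t [t [t [f [p [q n]]]] . [f [p [q n]]]] . [f [p [q n]]]] & [f [f [p [q n]]] :: [p [p [q n]] - [q n]]]] & [f [p [q n]]]]]

9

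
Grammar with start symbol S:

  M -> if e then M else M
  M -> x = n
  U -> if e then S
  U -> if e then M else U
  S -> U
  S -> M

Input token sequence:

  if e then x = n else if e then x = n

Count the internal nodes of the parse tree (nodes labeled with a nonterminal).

[S [U if e then [M x = n] else [U if e then [S [M x = n]]]]]

6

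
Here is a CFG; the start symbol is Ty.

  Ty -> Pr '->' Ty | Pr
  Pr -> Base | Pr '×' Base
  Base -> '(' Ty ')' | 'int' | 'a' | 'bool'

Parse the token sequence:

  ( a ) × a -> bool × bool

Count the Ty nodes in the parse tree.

[Ty [Pr [Pr [Base ( [Ty [Pr [Base a]]] )]] × [Base a]] -> [Ty [Pr [Pr [Base bool]] × [Base bool]]]]

3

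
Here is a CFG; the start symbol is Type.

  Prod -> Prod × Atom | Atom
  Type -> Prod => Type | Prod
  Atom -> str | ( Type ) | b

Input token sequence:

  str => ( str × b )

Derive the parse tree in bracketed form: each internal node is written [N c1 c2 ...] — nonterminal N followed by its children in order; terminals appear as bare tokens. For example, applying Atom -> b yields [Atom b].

Type
Prod => Type
Atom => Type
str => Type
str => Prod
str => Atom
str => ( Type )
str => ( Prod )
str => ( Prod × Atom )
str => ( Atom × Atom )
str => ( str × Atom )
str => ( str × b )

[Type [Prod [Atom str]] => [Type [Prod [Atom ( [Type [Prod [Prod [Atom str]] × [Atom b]]] )]]]]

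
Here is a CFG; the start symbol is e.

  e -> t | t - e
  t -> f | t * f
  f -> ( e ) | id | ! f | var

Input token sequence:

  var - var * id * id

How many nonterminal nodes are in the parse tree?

[e [t [f var]] - [e [t [t [t [f var]] * [f id]] * [f id]]]]

10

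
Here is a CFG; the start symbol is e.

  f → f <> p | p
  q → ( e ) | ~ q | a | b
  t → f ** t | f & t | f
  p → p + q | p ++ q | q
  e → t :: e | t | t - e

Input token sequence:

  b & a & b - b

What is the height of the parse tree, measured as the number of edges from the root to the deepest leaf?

7

[e [t [f [p [q b]]] & [t [f [p [q a]]] & [t [f [p [q b]]]]]] - [e [t [f [p [q b]]]]]]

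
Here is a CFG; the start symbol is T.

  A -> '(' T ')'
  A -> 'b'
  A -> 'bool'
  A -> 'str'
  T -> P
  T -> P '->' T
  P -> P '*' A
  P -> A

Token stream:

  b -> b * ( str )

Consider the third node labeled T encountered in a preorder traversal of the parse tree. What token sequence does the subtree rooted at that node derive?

[T [P [A b]] -> [T [P [P [A b]] * [A ( [T [P [A str]]] )]]]]

str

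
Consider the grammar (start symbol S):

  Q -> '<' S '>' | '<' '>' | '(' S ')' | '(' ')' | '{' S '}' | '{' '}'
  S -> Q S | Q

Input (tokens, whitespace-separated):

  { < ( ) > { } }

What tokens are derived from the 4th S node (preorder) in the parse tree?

{ }

[S [Q { [S [Q < [S [Q ( )]] >] [S [Q { }]]] }]]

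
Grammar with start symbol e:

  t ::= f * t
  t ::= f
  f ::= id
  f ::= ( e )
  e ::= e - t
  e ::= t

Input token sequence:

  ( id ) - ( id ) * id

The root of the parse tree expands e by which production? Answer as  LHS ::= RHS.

[e [e [t [f ( [e [t [f id]]] )]]] - [t [f ( [e [t [f id]]] )] * [t [f id]]]]

e ::= e - t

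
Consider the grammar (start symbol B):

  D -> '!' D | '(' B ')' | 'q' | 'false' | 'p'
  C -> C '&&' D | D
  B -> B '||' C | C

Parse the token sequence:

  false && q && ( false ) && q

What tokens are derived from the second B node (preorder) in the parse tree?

[B [C [C [C [C [D false]] && [D q]] && [D ( [B [C [D false]]] )]] && [D q]]]

false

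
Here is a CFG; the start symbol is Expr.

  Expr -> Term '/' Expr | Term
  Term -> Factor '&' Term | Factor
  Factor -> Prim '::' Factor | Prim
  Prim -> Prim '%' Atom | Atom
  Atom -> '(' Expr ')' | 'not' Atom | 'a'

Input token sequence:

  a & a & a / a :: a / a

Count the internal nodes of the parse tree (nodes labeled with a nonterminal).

[Expr [Term [Factor [Prim [Atom a]]] & [Term [Factor [Prim [Atom a]]] & [Term [Factor [Prim [Atom a]]]]]] / [Expr [Term [Factor [Prim [Atom a]] :: [Factor [Prim [Atom a]]]]] / [Expr [Term [Factor [Prim [Atom a]]]]]]]

26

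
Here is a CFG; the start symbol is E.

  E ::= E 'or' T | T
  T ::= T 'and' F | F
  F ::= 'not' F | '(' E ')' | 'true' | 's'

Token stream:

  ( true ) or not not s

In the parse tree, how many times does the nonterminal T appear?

[E [E [T [F ( [E [T [F true]]] )]]] or [T [F not [F not [F s]]]]]

3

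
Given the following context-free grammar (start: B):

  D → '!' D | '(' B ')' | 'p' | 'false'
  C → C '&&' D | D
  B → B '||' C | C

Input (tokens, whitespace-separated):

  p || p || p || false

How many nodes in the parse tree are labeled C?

[B [B [B [B [C [D p]]] || [C [D p]]] || [C [D p]]] || [C [D false]]]

4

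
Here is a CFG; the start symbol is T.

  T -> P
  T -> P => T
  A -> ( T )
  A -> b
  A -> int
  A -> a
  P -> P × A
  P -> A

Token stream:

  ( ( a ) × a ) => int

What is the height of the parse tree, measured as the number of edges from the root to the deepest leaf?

[T [P [A ( [T [P [P [A ( [T [P [A a]]] )]] × [A a]]] )]] => [T [P [A int]]]]

10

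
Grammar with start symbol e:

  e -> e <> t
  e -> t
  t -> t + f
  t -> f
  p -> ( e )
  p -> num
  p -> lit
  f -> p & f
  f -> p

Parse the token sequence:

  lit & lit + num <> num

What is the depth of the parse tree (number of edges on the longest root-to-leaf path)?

7

[e [e [t [t [f [p lit] & [f [p lit]]]] + [f [p num]]]] <> [t [f [p num]]]]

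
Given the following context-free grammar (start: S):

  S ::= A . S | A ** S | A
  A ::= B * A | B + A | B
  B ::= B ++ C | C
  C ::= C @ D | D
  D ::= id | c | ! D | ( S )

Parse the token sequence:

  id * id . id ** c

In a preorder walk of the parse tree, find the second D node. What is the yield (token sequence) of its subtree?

id

[S [A [B [C [D id]]] * [A [B [C [D id]]]]] . [S [A [B [C [D id]]]] ** [S [A [B [C [D c]]]]]]]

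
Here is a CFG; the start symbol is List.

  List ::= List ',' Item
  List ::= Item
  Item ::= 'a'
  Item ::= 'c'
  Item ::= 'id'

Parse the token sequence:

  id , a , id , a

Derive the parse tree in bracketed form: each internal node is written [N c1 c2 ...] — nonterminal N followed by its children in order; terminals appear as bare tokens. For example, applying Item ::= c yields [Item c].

List
List , Item
List , Item , Item
List , Item , Item , Item
Item , Item , Item , Item
id , Item , Item , Item
id , a , Item , Item
id , a , id , Item
id , a , id , a

[List [List [List [List [Item id]] , [Item a]] , [Item id]] , [Item a]]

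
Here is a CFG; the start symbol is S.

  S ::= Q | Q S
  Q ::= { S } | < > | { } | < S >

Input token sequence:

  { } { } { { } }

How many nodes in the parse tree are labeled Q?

4

[S [Q { }] [S [Q { }] [S [Q { [S [Q { }]] }]]]]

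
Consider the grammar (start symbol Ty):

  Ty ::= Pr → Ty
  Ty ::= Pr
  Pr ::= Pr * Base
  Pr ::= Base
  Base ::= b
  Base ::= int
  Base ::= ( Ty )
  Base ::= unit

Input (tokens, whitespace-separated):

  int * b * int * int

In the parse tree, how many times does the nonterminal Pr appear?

4

[Ty [Pr [Pr [Pr [Pr [Base int]] * [Base b]] * [Base int]] * [Base int]]]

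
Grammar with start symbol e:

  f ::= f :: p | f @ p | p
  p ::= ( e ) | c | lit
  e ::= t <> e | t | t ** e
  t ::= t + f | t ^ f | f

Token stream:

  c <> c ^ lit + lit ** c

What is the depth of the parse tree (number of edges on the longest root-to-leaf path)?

7

[e [t [f [p c]]] <> [e [t [t [t [f [p c]]] ^ [f [p lit]]] + [f [p lit]]] ** [e [t [f [p c]]]]]]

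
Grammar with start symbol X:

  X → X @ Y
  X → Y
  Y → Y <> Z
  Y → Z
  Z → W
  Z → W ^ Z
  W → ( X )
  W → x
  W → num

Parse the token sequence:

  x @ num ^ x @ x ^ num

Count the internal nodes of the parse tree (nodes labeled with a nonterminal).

16

[X [X [X [Y [Z [W x]]]] @ [Y [Z [W num] ^ [Z [W x]]]]] @ [Y [Z [W x] ^ [Z [W num]]]]]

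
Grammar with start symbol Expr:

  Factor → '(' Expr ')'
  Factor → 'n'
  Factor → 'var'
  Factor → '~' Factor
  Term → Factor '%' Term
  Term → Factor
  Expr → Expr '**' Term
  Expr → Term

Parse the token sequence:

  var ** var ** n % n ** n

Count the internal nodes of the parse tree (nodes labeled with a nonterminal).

[Expr [Expr [Expr [Expr [Term [Factor var]]] ** [Term [Factor var]]] ** [Term [Factor n] % [Term [Factor n]]]] ** [Term [Factor n]]]

14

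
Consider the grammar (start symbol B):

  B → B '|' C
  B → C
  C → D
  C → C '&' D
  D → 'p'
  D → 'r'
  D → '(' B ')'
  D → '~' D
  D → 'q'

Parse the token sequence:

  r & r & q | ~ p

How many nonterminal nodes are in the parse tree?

[B [B [C [C [C [D r]] & [D r]] & [D q]]] | [C [D ~ [D p]]]]

11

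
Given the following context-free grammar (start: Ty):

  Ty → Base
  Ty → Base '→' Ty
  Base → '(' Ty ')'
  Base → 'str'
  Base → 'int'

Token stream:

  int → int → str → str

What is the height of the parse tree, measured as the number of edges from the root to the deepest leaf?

5

[Ty [Base int] → [Ty [Base int] → [Ty [Base str] → [Ty [Base str]]]]]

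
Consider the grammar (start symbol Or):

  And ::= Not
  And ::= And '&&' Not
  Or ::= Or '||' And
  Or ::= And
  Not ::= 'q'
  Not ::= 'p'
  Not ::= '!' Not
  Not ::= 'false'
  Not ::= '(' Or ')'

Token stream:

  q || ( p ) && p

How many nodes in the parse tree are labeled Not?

[Or [Or [And [Not q]]] || [And [And [Not ( [Or [And [Not p]]] )]] && [Not p]]]

4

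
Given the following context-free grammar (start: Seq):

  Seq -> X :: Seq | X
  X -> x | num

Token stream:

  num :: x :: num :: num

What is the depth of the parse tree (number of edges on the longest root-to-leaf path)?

5

[Seq [X num] :: [Seq [X x] :: [Seq [X num] :: [Seq [X num]]]]]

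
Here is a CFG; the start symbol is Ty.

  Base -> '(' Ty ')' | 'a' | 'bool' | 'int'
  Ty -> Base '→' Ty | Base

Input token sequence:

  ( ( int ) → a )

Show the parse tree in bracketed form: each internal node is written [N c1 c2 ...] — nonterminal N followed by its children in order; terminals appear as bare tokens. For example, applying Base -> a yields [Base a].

[Ty [Base ( [Ty [Base ( [Ty [Base int]] )] → [Ty [Base a]]] )]]

Ty
Base
( Ty )
( Base → Ty )
( ( Ty ) → Ty )
( ( Base ) → Ty )
( ( int ) → Ty )
( ( int ) → Base )
( ( int ) → a )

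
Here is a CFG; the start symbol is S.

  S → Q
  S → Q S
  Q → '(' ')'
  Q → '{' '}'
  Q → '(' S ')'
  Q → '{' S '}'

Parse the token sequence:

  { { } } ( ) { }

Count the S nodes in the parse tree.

4

[S [Q { [S [Q { }]] }] [S [Q ( )] [S [Q { }]]]]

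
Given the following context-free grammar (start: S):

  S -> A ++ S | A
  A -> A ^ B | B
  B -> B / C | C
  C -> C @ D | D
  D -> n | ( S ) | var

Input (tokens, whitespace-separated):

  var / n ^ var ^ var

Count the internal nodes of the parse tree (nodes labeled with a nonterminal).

16

[S [A [A [A [B [B [C [D var]]] / [C [D n]]]] ^ [B [C [D var]]]] ^ [B [C [D var]]]]]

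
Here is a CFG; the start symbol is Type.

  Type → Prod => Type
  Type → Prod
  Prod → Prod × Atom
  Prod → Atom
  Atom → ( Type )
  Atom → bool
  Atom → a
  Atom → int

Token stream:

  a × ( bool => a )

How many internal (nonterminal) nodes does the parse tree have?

11

[Type [Prod [Prod [Atom a]] × [Atom ( [Type [Prod [Atom bool]] => [Type [Prod [Atom a]]]] )]]]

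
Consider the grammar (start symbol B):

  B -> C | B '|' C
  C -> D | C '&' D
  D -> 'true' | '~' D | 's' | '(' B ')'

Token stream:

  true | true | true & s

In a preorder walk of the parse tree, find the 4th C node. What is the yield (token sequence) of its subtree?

[B [B [B [C [D true]]] | [C [D true]]] | [C [C [D true]] & [D s]]]

true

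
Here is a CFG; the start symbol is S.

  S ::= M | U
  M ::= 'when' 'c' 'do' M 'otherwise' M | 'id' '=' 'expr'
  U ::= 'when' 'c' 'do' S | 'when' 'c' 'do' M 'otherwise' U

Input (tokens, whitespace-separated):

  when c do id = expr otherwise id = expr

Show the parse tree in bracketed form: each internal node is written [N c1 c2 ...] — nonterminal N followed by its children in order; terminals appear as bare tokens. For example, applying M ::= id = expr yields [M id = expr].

S
M
when c do M otherwise M
when c do id = expr otherwise M
when c do id = expr otherwise id = expr

[S [M when c do [M id = expr] otherwise [M id = expr]]]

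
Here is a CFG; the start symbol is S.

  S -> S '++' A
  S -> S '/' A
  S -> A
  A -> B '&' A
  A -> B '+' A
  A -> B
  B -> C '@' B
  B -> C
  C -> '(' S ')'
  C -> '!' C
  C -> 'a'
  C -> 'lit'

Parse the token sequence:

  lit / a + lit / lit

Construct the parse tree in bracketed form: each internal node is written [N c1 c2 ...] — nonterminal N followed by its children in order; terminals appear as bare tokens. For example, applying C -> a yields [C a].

S
S / A
S / A / A
A / A / A
B / A / A
C / A / A
lit / A / A
lit / B + A / A
lit / C + A / A
lit / a + A / A
lit / a + B / A
lit / a + C / A
lit / a + lit / A
lit / a + lit / B
lit / a + lit / C
lit / a + lit / lit

[S [S [S [A [B [C lit]]]] / [A [B [C a]] + [A [B [C lit]]]]] / [A [B [C lit]]]]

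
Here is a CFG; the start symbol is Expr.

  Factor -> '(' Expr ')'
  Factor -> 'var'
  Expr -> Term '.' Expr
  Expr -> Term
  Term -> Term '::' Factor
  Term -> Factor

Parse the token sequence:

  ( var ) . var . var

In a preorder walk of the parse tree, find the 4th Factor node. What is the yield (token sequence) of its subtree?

var

[Expr [Term [Factor ( [Expr [Term [Factor var]]] )]] . [Expr [Term [Factor var]] . [Expr [Term [Factor var]]]]]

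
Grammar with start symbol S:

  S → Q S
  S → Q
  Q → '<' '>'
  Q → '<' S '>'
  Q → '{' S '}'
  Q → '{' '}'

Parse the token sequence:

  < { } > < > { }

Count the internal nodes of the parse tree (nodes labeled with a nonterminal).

8

[S [Q < [S [Q { }]] >] [S [Q < >] [S [Q { }]]]]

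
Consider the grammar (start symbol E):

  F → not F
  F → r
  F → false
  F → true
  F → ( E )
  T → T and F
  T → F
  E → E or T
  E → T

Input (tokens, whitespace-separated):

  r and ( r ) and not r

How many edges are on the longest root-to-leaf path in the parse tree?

7

[E [T [T [T [F r]] and [F ( [E [T [F r]]] )]] and [F not [F r]]]]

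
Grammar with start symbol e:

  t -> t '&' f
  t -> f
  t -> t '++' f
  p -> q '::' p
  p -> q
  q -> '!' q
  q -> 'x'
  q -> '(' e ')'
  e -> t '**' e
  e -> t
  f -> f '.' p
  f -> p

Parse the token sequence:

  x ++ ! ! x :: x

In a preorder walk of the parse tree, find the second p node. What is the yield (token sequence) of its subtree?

! ! x :: x

[e [t [t [f [p [q x]]]] ++ [f [p [q ! [q ! [q x]]] :: [p [q x]]]]]]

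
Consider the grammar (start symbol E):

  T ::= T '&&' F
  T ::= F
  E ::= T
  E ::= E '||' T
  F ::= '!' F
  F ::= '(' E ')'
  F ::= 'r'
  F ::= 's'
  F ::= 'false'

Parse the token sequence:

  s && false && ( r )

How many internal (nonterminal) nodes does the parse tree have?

10

[E [T [T [T [F s]] && [F false]] && [F ( [E [T [F r]]] )]]]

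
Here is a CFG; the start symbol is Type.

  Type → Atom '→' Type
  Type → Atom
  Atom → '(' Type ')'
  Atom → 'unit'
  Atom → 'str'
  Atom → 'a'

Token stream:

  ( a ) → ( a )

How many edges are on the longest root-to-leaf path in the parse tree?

[Type [Atom ( [Type [Atom a]] )] → [Type [Atom ( [Type [Atom a]] )]]]

5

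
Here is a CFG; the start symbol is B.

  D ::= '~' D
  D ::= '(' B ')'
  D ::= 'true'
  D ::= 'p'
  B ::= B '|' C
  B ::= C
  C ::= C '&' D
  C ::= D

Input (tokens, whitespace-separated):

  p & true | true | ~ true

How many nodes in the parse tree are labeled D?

[B [B [B [C [C [D p]] & [D true]]] | [C [D true]]] | [C [D ~ [D true]]]]

5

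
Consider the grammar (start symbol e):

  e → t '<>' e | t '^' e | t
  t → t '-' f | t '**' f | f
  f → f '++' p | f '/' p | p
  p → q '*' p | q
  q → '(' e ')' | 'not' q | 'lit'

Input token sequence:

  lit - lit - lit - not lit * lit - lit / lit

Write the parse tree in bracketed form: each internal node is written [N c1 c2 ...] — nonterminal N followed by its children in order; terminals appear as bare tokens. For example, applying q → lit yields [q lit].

[e [t [t [t [t [t [f [p [q lit]]]] - [f [p [q lit]]]] - [f [p [q lit]]]] - [f [p [q not [q lit]] * [p [q lit]]]]] - [f [f [p [q lit]]] / [p [q lit]]]]]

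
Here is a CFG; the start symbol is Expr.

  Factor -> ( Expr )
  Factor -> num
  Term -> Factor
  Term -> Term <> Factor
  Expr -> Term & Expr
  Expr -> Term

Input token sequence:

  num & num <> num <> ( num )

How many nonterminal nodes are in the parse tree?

13

[Expr [Term [Factor num]] & [Expr [Term [Term [Term [Factor num]] <> [Factor num]] <> [Factor ( [Expr [Term [Factor num]]] )]]]]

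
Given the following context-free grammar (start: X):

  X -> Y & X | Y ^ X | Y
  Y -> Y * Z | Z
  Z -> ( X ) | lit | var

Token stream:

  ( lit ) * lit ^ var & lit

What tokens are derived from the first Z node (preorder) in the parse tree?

( lit )

[X [Y [Y [Z ( [X [Y [Z lit]]] )]] * [Z lit]] ^ [X [Y [Z var]] & [X [Y [Z lit]]]]]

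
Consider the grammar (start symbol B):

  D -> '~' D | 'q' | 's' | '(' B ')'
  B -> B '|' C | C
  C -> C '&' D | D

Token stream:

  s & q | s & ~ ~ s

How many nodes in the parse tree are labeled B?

[B [B [C [C [D s]] & [D q]]] | [C [C [D s]] & [D ~ [D ~ [D s]]]]]

2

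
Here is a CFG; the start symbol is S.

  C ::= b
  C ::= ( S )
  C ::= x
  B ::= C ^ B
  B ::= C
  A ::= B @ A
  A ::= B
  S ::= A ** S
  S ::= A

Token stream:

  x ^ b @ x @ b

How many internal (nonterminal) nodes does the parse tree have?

12

[S [A [B [C x] ^ [B [C b]]] @ [A [B [C x]] @ [A [B [C b]]]]]]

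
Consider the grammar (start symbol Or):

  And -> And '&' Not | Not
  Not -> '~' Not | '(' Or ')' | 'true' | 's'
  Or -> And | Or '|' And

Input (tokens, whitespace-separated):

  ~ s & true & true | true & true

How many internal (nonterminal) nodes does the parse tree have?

13

[Or [Or [And [And [And [Not ~ [Not s]]] & [Not true]] & [Not true]]] | [And [And [Not true]] & [Not true]]]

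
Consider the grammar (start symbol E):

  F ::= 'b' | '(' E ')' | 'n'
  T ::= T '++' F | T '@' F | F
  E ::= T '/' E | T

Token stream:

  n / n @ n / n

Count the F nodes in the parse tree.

4

[E [T [F n]] / [E [T [T [F n]] @ [F n]] / [E [T [F n]]]]]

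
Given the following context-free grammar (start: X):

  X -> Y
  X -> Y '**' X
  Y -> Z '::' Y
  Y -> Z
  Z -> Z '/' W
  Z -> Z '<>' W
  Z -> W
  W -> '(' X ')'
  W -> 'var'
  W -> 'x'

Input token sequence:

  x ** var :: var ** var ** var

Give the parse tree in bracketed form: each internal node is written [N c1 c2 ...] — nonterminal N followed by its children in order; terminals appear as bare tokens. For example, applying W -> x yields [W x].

X
Y ** X
Z ** X
W ** X
x ** X
x ** Y ** X
x ** Z :: Y ** X
x ** W :: Y ** X
x ** var :: Y ** X
x ** var :: Z ** X
x ** var :: W ** X
x ** var :: var ** X
x ** var :: var ** Y ** X
x ** var :: var ** Z ** X
x ** var :: var ** W ** X
x ** var :: var ** var ** X
x ** var :: var ** var ** Y
x ** var :: var ** var ** Z
x ** var :: var ** var ** W
x ** var :: var ** var ** var

[X [Y [Z [W x]]] ** [X [Y [Z [W var]] :: [Y [Z [W var]]]] ** [X [Y [Z [W var]]] ** [X [Y [Z [W var]]]]]]]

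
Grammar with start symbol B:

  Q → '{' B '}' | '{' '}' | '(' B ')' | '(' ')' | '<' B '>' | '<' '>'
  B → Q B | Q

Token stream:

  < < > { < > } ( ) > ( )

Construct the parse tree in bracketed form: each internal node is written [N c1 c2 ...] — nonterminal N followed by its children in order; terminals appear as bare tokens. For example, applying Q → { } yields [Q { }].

[B [Q < [B [Q < >] [B [Q { [B [Q < >]] }] [B [Q ( )]]]] >] [B [Q ( )]]]

B
Q B
< B > B
< Q B > B
< < > B > B
< < > Q B > B
< < > { B } B > B
< < > { Q } B > B
< < > { < > } B > B
< < > { < > } Q > B
< < > { < > } ( ) > B
< < > { < > } ( ) > Q
< < > { < > } ( ) > ( )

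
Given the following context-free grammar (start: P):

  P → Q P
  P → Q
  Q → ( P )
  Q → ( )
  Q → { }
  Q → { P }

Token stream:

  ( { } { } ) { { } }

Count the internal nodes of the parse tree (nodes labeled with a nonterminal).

[P [Q ( [P [Q { }] [P [Q { }]]] )] [P [Q { [P [Q { }]] }]]]

10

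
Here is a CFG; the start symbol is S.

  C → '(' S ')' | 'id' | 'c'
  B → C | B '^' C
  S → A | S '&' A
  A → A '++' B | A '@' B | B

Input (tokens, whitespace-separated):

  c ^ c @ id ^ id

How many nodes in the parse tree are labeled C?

4

[S [A [A [B [B [C c]] ^ [C c]]] @ [B [B [C id]] ^ [C id]]]]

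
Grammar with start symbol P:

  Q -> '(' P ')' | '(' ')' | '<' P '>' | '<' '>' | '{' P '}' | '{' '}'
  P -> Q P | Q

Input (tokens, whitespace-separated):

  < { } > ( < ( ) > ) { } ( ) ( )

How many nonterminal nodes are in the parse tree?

[P [Q < [P [Q { }]] >] [P [Q ( [P [Q < [P [Q ( )]] >]] )] [P [Q { }] [P [Q ( )] [P [Q ( )]]]]]]

16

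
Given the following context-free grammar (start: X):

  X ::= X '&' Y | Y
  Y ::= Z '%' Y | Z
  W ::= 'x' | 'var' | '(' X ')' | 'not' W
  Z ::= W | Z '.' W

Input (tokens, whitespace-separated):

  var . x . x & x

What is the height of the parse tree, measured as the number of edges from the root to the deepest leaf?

[X [X [Y [Z [Z [Z [W var]] . [W x]] . [W x]]]] & [Y [Z [W x]]]]

7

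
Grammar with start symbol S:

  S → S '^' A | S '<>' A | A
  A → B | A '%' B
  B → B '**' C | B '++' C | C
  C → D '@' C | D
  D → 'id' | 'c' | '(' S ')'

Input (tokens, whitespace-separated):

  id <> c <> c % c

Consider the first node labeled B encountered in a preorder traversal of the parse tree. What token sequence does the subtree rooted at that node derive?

id

[S [S [S [A [B [C [D id]]]]] <> [A [B [C [D c]]]]] <> [A [A [B [C [D c]]]] % [B [C [D c]]]]]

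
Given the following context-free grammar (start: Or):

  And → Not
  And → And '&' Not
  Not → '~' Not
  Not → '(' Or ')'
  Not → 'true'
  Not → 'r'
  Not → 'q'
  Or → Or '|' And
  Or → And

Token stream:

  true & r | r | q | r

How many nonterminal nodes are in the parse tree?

[Or [Or [Or [Or [And [And [Not true]] & [Not r]]] | [And [Not r]]] | [And [Not q]]] | [And [Not r]]]

14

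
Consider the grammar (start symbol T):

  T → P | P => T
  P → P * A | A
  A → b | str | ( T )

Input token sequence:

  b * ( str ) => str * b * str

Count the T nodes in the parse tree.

[T [P [P [A b]] * [A ( [T [P [A str]]] )]] => [T [P [P [P [A str]] * [A b]] * [A str]]]]

3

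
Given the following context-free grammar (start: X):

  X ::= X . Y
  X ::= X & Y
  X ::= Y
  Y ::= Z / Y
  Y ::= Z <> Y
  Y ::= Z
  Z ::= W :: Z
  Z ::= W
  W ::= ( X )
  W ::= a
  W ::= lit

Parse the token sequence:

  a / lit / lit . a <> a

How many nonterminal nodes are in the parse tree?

17

[X [X [Y [Z [W a]] / [Y [Z [W lit]] / [Y [Z [W lit]]]]]] . [Y [Z [W a]] <> [Y [Z [W a]]]]]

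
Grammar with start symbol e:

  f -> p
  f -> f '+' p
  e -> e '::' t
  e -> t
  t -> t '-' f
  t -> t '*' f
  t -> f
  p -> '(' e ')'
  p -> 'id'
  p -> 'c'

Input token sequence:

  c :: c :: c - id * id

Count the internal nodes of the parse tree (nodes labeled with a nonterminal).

[e [e [e [t [f [p c]]]] :: [t [f [p c]]]] :: [t [t [t [f [p c]]] - [f [p id]]] * [f [p id]]]]

18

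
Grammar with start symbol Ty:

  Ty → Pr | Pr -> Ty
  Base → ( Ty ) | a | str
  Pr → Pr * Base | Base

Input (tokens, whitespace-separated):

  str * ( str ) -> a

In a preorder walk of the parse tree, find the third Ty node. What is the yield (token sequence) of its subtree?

a

[Ty [Pr [Pr [Base str]] * [Base ( [Ty [Pr [Base str]]] )]] -> [Ty [Pr [Base a]]]]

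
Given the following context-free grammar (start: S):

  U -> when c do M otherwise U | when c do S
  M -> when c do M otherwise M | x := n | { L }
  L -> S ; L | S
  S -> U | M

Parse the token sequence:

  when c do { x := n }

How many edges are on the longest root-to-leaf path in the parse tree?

7

[S [U when c do [S [M { [L [S [M x := n]]] }]]]]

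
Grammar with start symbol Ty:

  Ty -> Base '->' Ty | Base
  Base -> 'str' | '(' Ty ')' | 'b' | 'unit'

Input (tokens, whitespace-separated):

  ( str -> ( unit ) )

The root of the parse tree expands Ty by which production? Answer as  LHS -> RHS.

[Ty [Base ( [Ty [Base str] -> [Ty [Base ( [Ty [Base unit]] )]]] )]]

Ty -> Base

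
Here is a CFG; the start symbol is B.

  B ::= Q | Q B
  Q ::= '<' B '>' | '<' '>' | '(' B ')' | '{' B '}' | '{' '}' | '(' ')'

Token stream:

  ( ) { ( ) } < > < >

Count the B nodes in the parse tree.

[B [Q ( )] [B [Q { [B [Q ( )]] }] [B [Q < >] [B [Q < >]]]]]

5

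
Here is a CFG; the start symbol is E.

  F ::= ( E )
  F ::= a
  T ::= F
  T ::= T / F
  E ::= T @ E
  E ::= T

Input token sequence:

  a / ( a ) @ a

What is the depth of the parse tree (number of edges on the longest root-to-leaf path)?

6

[E [T [T [F a]] / [F ( [E [T [F a]]] )]] @ [E [T [F a]]]]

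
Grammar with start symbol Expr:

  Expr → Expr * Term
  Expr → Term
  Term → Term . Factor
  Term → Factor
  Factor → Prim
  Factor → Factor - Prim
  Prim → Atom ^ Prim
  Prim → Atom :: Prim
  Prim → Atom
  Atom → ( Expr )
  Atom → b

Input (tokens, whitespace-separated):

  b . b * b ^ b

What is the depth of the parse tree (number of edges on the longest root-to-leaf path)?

[Expr [Expr [Term [Term [Factor [Prim [Atom b]]]] . [Factor [Prim [Atom b]]]]] * [Term [Factor [Prim [Atom b] ^ [Prim [Atom b]]]]]]

7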